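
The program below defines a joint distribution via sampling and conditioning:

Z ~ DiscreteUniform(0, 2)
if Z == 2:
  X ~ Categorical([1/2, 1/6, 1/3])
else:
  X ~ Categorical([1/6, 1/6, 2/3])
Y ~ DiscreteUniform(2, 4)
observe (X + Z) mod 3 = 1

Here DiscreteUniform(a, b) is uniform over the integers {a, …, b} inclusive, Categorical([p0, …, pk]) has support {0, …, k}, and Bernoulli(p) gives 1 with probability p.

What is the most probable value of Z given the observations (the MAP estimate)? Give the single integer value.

Enumerate traces; 9 have nonzero weight after conditioning:
  (Z=0, X=1, Y=2) weight 1/54
  (Z=0, X=1, Y=3) weight 1/54
  (Z=0, X=1, Y=4) weight 1/54
  (Z=1, X=0, Y=2) weight 1/54
  (Z=1, X=0, Y=3) weight 1/54
  (Z=1, X=0, Y=4) weight 1/54
  (Z=2, X=2, Y=2) weight 1/27
  (Z=2, X=2, Y=3) weight 1/27
  … 1 more
Group by Z:
  weight(Z=0) = 1/18
  weight(Z=1) = 1/18
  weight(Z=2) = 1/9
Total weight = 1/18 + 1/18 + 1/9 = 2/9
P(Z=0 | obs) = 1/18 / 2/9 = 1/4
P(Z=1 | obs) = 1/18 / 2/9 = 1/4
P(Z=2 | obs) = 1/9 / 2/9 = 1/2
argmax = 2

argmax_v P(Z = v | obs) = 2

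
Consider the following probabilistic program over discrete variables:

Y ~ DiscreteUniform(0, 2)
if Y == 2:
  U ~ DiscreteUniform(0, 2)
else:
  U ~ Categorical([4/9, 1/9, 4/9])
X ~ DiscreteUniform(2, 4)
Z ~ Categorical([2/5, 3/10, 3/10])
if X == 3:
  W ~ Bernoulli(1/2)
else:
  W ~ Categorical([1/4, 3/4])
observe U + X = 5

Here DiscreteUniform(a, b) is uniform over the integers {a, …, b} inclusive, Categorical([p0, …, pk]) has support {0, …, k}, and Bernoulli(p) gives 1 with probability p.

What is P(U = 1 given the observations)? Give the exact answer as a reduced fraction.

P(U = 1 | obs) = 5/16

Enumerate traces; 36 have nonzero weight after conditioning:
  (Y=0, U=1, X=4, Z=0, W=0) weight 1/810
  (Y=0, U=1, X=4, Z=0, W=1) weight 1/270
  (Y=0, U=1, X=4, Z=1, W=0) weight 1/1080
  (Y=0, U=1, X=4, Z=1, W=1) weight 1/360
  (Y=0, U=1, X=4, Z=2, W=0) weight 1/1080
  (Y=0, U=1, X=4, Z=2, W=1) weight 1/360
  (Y=0, U=2, X=3, Z=0, W=0) weight 4/405
  (Y=0, U=2, X=3, Z=0, W=1) weight 4/405
  … 28 more
Group by U:
  weight(U=1) = 5/81
  weight(U=2) = 11/81
Total weight = 5/81 + 11/81 = 16/81
P(U=1 | obs) = 5/81 / 16/81 = 5/16
P(U=2 | obs) = 11/81 / 16/81 = 11/16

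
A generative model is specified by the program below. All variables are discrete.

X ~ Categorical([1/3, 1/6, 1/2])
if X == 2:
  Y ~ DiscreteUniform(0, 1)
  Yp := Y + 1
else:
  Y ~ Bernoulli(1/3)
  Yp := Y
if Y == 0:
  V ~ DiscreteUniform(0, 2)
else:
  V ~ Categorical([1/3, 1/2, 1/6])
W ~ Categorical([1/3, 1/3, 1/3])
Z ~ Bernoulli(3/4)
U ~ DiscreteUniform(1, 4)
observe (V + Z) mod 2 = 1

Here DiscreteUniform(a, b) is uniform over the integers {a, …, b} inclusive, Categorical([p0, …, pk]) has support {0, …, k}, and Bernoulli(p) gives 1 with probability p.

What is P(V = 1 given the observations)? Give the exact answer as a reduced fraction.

P(V = 1 | obs) = 29/158

Enumerate traces; 216 have nonzero weight after conditioning:
  (X=0, Y=0, V=0, W=0, Z=1, U=1) weight 1/216
  (X=0, Y=0, V=0, W=0, Z=1, U=2) weight 1/216
  (X=0, Y=0, V=0, W=0, Z=1, U=3) weight 1/216
  (X=0, Y=0, V=0, W=0, Z=1, U=4) weight 1/216
  (X=0, Y=0, V=0, W=1, Z=1, U=1) weight 1/216
  (X=0, Y=0, V=0, W=1, Z=1, U=2) weight 1/216
  (X=0, Y=0, V=0, W=1, Z=1, U=3) weight 1/216
  (X=0, Y=0, V=0, W=1, Z=1, U=4) weight 1/216
  (X=0, Y=0, V=1, W=0, Z=0, U=1) weight 1/648
  (X=0, Y=0, V=2, W=0, Z=1, U=1) weight 1/216
  … 206 more
Group by V:
  weight(V=0) = 1/4
  weight(V=1) = 29/288
  weight(V=2) = 19/96
Total weight = 1/4 + 29/288 + 19/96 = 79/144
P(V=0 | obs) = 1/4 / 79/144 = 36/79
P(V=1 | obs) = 29/288 / 79/144 = 29/158
P(V=2 | obs) = 19/96 / 79/144 = 57/158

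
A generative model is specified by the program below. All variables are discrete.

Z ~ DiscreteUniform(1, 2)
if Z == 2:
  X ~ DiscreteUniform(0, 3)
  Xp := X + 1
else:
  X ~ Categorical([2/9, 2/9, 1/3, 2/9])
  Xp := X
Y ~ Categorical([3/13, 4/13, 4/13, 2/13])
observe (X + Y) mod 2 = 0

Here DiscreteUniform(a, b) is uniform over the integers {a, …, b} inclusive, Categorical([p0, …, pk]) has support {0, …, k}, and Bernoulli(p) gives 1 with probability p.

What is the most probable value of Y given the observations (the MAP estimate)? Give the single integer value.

Enumerate traces; 16 have nonzero weight after conditioning:
  (Z=1, X=0, Y=0) weight 1/39
  (Z=1, X=0, Y=2) weight 4/117
  (Z=1, X=1, Y=1) weight 4/117
  (Z=1, X=1, Y=3) weight 2/117
  (Z=1, X=2, Y=0) weight 1/26
  (Z=1, X=2, Y=2) weight 2/39
  (Z=1, X=3, Y=1) weight 4/117
  (Z=1, X=3, Y=3) weight 2/117
  … 8 more
Group by Y:
  weight(Y=0) = 19/156
  weight(Y=1) = 17/117
  weight(Y=2) = 19/117
  weight(Y=3) = 17/234
Total weight = 19/156 + 17/117 + 19/117 + 17/234 = 235/468
P(Y=0 | obs) = 19/156 / 235/468 = 57/235
P(Y=1 | obs) = 17/117 / 235/468 = 68/235
P(Y=2 | obs) = 19/117 / 235/468 = 76/235
P(Y=3 | obs) = 17/234 / 235/468 = 34/235
argmax = 2

argmax_v P(Y = v | obs) = 2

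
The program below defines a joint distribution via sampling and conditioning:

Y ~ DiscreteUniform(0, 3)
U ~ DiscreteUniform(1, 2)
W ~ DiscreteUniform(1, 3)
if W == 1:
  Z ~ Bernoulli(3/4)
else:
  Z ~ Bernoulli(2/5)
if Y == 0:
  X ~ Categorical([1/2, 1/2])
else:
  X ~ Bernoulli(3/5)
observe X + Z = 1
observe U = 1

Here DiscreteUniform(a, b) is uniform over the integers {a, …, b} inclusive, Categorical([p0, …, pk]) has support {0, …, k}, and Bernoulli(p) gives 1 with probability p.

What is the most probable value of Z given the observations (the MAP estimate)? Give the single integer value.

argmax_v P(Z = v | obs) = 0

Enumerate traces; 24 have nonzero weight after conditioning:
  (Y=0, U=1, W=1, Z=0, X=1) weight 1/192
  (Y=0, U=1, W=1, Z=1, X=0) weight 1/64
  (Y=0, U=1, W=2, Z=0, X=1) weight 1/80
  (Y=0, U=1, W=2, Z=1, X=0) weight 1/120
  (Y=0, U=1, W=3, Z=0, X=1) weight 1/80
  (Y=0, U=1, W=3, Z=1, X=0) weight 1/120
  (Y=1, U=1, W=1, Z=0, X=1) weight 1/160
  (Y=1, U=1, W=1, Z=1, X=0) weight 1/80
  … 16 more
Group by Z:
  weight(Z=0) = 667/4800
  weight(Z=1) = 527/4800
Total weight = 667/4800 + 527/4800 = 199/800
P(Z=0 | obs) = 667/4800 / 199/800 = 667/1194
P(Z=1 | obs) = 527/4800 / 199/800 = 527/1194
argmax = 0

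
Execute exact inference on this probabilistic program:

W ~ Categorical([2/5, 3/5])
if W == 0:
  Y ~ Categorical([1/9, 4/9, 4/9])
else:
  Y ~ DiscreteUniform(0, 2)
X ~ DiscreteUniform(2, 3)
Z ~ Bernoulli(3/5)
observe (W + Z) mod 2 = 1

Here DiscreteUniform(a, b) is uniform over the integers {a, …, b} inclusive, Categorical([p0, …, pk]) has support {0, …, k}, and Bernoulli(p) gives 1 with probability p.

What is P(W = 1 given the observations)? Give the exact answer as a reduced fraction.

P(W = 1 | obs) = 1/2

Enumerate traces; 12 have nonzero weight after conditioning:
  (W=0, Y=0, X=2, Z=1) weight 1/75
  (W=0, Y=0, X=3, Z=1) weight 1/75
  (W=0, Y=1, X=2, Z=1) weight 4/75
  (W=0, Y=1, X=3, Z=1) weight 4/75
  (W=0, Y=2, X=2, Z=1) weight 4/75
  (W=0, Y=2, X=3, Z=1) weight 4/75
  (W=1, Y=0, X=2, Z=0) weight 1/25
  (W=1, Y=0, X=3, Z=0) weight 1/25
  … 4 more
Group by W:
  weight(W=0) = 6/25
  weight(W=1) = 6/25
Total weight = 6/25 + 6/25 = 12/25
P(W=0 | obs) = 6/25 / 12/25 = 1/2
P(W=1 | obs) = 6/25 / 12/25 = 1/2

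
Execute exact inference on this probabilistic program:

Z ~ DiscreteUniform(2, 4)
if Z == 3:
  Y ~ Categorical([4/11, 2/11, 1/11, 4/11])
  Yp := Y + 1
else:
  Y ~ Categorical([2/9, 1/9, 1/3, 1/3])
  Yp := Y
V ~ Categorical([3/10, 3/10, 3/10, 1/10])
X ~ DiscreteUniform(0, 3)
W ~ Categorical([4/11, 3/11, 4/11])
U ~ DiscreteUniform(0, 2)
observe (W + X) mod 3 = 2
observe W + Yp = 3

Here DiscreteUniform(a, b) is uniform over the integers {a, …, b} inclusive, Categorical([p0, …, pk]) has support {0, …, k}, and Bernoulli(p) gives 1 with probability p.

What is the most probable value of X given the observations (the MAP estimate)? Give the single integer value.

Enumerate traces; 144 have nonzero weight after conditioning:
  (Z=2, Y=1, V=0, X=0, W=2, U=0) weight 1/2970
  (Z=2, Y=1, V=0, X=0, W=2, U=1) weight 1/2970
  (Z=2, Y=1, V=0, X=0, W=2, U=2) weight 1/2970
  (Z=2, Y=1, V=0, X=3, W=2, U=0) weight 1/2970
  (Z=2, Y=1, V=0, X=3, W=2, U=1) weight 1/2970
  (Z=2, Y=1, V=0, X=3, W=2, U=2) weight 1/2970
  (Z=2, Y=1, V=1, X=0, W=2, U=0) weight 1/2970
  (Z=2, Y=1, V=1, X=0, W=2, U=1) weight 1/2970
  (Z=2, Y=2, V=0, X=1, W=1, U=0) weight 1/1320
  (Z=2, Y=3, V=0, X=2, W=0, U=0) weight 1/990
  … 134 more
Group by X:
  weight(X=0) = 58/3267
  weight(X=1) = 7/363
  weight(X=2) = 25/1089
  weight(X=3) = 58/3267
Total weight = 58/3267 + 7/363 + 25/1089 + 58/3267 = 254/3267
P(X=0 | obs) = 58/3267 / 254/3267 = 29/127
P(X=1 | obs) = 7/363 / 254/3267 = 63/254
P(X=2 | obs) = 25/1089 / 254/3267 = 75/254
P(X=3 | obs) = 58/3267 / 254/3267 = 29/127
argmax = 2

argmax_v P(X = v | obs) = 2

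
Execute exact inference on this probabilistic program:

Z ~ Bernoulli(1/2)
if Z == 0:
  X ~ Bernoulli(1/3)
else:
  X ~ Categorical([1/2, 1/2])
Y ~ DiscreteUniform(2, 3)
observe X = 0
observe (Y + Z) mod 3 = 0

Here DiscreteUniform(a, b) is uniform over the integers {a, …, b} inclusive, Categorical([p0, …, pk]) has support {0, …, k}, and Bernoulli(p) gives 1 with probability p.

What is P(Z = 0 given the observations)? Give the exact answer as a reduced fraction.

Enumerate traces; 2 have nonzero weight after conditioning:
  (Z=0, X=0, Y=3) weight 1/6
  (Z=1, X=0, Y=2) weight 1/8
Group by Z:
  weight(Z=0) = 1/6
  weight(Z=1) = 1/8
Total weight = 1/6 + 1/8 = 7/24
P(Z=0 | obs) = 1/6 / 7/24 = 4/7
P(Z=1 | obs) = 1/8 / 7/24 = 3/7

P(Z = 0 | obs) = 4/7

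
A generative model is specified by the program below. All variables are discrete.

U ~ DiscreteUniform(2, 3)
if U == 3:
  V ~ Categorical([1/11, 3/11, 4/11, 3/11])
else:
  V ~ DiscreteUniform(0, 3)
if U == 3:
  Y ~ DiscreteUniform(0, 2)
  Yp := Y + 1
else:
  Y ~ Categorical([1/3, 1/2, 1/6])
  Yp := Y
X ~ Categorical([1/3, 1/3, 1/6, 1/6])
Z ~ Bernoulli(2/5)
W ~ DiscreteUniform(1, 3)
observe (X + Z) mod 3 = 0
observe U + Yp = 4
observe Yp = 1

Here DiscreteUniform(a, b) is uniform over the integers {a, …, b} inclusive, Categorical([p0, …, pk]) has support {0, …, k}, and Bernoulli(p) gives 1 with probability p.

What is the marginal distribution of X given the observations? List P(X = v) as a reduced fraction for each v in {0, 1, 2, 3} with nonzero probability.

Enumerate traces; 36 have nonzero weight after conditioning:
  (U=3, V=0, Y=0, X=0, Z=0, W=1) weight 1/990
  (U=3, V=0, Y=0, X=0, Z=0, W=2) weight 1/990
  (U=3, V=0, Y=0, X=0, Z=0, W=3) weight 1/990
  (U=3, V=0, Y=0, X=2, Z=1, W=1) weight 1/2970
  (U=3, V=0, Y=0, X=2, Z=1, W=2) weight 1/2970
  (U=3, V=0, Y=0, X=2, Z=1, W=3) weight 1/2970
  (U=3, V=0, Y=0, X=3, Z=0, W=1) weight 1/1980
  (U=3, V=0, Y=0, X=3, Z=0, W=2) weight 1/1980
  … 28 more
Group by X:
  weight(X=0) = 1/30
  weight(X=2) = 1/90
  weight(X=3) = 1/60
Total weight = 1/30 + 1/90 + 1/60 = 11/180
P(X=0 | obs) = 1/30 / 11/180 = 6/11
P(X=2 | obs) = 1/90 / 11/180 = 2/11
P(X=3 | obs) = 1/60 / 11/180 = 3/11

P(X=0) = 6/11, P(X=2) = 2/11, P(X=3) = 3/11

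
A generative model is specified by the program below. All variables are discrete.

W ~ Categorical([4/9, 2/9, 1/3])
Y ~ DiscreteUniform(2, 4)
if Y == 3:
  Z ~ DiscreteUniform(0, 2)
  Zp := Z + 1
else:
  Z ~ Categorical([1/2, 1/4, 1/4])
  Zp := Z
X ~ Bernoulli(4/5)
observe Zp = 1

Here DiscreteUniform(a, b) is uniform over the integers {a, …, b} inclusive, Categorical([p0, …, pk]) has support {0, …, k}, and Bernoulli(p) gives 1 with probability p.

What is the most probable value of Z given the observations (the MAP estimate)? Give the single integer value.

Enumerate traces; 18 have nonzero weight after conditioning:
  (W=0, Y=2, Z=1, X=0) weight 1/135
  (W=0, Y=2, Z=1, X=1) weight 4/135
  (W=0, Y=3, Z=0, X=0) weight 4/405
  (W=0, Y=3, Z=0, X=1) weight 16/405
  (W=0, Y=4, Z=1, X=0) weight 1/135
  (W=0, Y=4, Z=1, X=1) weight 4/135
  (W=1, Y=2, Z=1, X=0) weight 1/270
  (W=1, Y=2, Z=1, X=1) weight 2/135
  … 10 more
Group by Z:
  weight(Z=0) = 1/9
  weight(Z=1) = 1/6
Total weight = 1/9 + 1/6 = 5/18
P(Z=0 | obs) = 1/9 / 5/18 = 2/5
P(Z=1 | obs) = 1/6 / 5/18 = 3/5
argmax = 1

argmax_v P(Z = v | obs) = 1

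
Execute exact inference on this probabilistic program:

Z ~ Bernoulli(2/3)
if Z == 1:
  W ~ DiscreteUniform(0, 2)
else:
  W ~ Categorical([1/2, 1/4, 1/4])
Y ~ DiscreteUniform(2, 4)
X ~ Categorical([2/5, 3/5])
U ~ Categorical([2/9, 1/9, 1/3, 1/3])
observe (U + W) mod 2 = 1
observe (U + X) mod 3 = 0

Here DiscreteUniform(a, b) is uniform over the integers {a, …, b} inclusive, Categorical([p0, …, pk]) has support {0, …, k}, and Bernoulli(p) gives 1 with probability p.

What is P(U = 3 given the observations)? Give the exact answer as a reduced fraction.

P(U = 3 | obs) = 150/293

Enumerate traces; 24 have nonzero weight after conditioning:
  (Z=0, W=0, Y=2, X=0, U=3) weight 1/135
  (Z=0, W=0, Y=3, X=0, U=3) weight 1/135
  (Z=0, W=0, Y=4, X=0, U=3) weight 1/135
  (Z=0, W=1, Y=2, X=0, U=0) weight 1/405
  (Z=0, W=1, Y=2, X=1, U=2) weight 1/180
  (Z=0, W=1, Y=3, X=0, U=0) weight 1/405
  (Z=0, W=1, Y=3, X=1, U=2) weight 1/180
  (Z=0, W=1, Y=4, X=0, U=0) weight 1/405
  … 16 more
Group by U:
  weight(U=0) = 11/405
  weight(U=2) = 11/180
  weight(U=3) = 5/54
Total weight = 11/405 + 11/180 + 5/54 = 293/1620
P(U=0 | obs) = 11/405 / 293/1620 = 44/293
P(U=2 | obs) = 11/180 / 293/1620 = 99/293
P(U=3 | obs) = 5/54 / 293/1620 = 150/293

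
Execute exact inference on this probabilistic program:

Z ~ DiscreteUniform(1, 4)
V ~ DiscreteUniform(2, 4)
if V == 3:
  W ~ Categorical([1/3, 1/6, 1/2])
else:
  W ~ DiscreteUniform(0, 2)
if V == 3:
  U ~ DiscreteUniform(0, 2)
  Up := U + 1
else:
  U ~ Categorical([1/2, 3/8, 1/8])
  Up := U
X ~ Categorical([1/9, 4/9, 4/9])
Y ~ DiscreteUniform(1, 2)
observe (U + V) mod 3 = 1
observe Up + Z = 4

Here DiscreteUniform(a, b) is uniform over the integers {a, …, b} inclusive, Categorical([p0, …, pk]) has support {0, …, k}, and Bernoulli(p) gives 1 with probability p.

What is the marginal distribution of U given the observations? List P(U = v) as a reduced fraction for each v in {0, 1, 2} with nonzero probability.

P(U=0) = 12/23, P(U=1) = 8/23, P(U=2) = 3/23

Enumerate traces; 54 have nonzero weight after conditioning:
  (Z=2, V=2, W=0, U=2, X=0, Y=1) weight 1/5184
  (Z=2, V=2, W=0, U=2, X=0, Y=2) weight 1/5184
  (Z=2, V=2, W=0, U=2, X=1, Y=1) weight 1/1296
  (Z=2, V=2, W=0, U=2, X=1, Y=2) weight 1/1296
  (Z=2, V=2, W=0, U=2, X=2, Y=1) weight 1/1296
  (Z=2, V=2, W=0, U=2, X=2, Y=2) weight 1/1296
  (Z=2, V=2, W=1, U=2, X=0, Y=1) weight 1/5184
  (Z=2, V=2, W=1, U=2, X=0, Y=2) weight 1/5184
  (Z=2, V=3, W=0, U=1, X=0, Y=1) weight 1/1944
  (Z=4, V=4, W=0, U=0, X=0, Y=1) weight 1/1296
  … 44 more
Group by U:
  weight(U=0) = 1/24
  weight(U=1) = 1/36
  weight(U=2) = 1/96
Total weight = 1/24 + 1/36 + 1/96 = 23/288
P(U=0 | obs) = 1/24 / 23/288 = 12/23
P(U=1 | obs) = 1/36 / 23/288 = 8/23
P(U=2 | obs) = 1/96 / 23/288 = 3/23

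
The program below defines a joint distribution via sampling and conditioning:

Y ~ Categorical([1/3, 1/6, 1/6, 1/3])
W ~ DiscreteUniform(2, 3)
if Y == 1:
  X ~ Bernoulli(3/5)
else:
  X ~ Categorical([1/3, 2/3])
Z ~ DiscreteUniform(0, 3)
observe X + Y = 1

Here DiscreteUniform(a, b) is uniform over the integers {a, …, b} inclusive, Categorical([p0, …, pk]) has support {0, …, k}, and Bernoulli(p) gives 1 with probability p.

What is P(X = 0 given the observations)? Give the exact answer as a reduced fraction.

P(X = 0 | obs) = 3/13

Enumerate traces; 16 have nonzero weight after conditioning:
  (Y=0, W=2, X=1, Z=0) weight 1/36
  (Y=0, W=2, X=1, Z=1) weight 1/36
  (Y=0, W=2, X=1, Z=2) weight 1/36
  (Y=0, W=2, X=1, Z=3) weight 1/36
  (Y=0, W=3, X=1, Z=0) weight 1/36
  (Y=0, W=3, X=1, Z=1) weight 1/36
  (Y=0, W=3, X=1, Z=2) weight 1/36
  (Y=0, W=3, X=1, Z=3) weight 1/36
  (Y=1, W=2, X=0, Z=0) weight 1/120
  … 7 more
Group by X:
  weight(X=0) = 1/15
  weight(X=1) = 2/9
Total weight = 1/15 + 2/9 = 13/45
P(X=0 | obs) = 1/15 / 13/45 = 3/13
P(X=1 | obs) = 2/9 / 13/45 = 10/13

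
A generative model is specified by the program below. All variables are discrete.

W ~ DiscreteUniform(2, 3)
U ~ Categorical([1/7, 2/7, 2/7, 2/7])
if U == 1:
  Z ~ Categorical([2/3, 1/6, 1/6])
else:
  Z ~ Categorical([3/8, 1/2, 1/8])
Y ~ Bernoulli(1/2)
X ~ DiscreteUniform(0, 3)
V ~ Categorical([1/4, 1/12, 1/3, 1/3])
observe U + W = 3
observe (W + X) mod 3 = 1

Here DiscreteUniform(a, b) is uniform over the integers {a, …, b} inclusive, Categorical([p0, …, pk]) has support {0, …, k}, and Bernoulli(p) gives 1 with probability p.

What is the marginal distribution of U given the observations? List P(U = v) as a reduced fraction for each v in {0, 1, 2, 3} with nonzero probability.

P(U=0) = 1/3, P(U=1) = 2/3

Enumerate traces; 48 have nonzero weight after conditioning:
  (W=2, U=1, Z=0, Y=0, X=2, V=0) weight 1/336
  (W=2, U=1, Z=0, Y=0, X=2, V=1) weight 1/1008
  (W=2, U=1, Z=0, Y=0, X=2, V=2) weight 1/252
  (W=2, U=1, Z=0, Y=0, X=2, V=3) weight 1/252
  (W=2, U=1, Z=0, Y=1, X=2, V=0) weight 1/336
  (W=2, U=1, Z=0, Y=1, X=2, V=1) weight 1/1008
  (W=2, U=1, Z=0, Y=1, X=2, V=2) weight 1/252
  (W=2, U=1, Z=0, Y=1, X=2, V=3) weight 1/252
  (W=3, U=0, Z=0, Y=0, X=1, V=0) weight 3/3584
  … 39 more
Group by U:
  weight(U=0) = 1/56
  weight(U=1) = 1/28
Total weight = 1/56 + 1/28 = 3/56
P(U=0 | obs) = 1/56 / 3/56 = 1/3
P(U=1 | obs) = 1/28 / 3/56 = 2/3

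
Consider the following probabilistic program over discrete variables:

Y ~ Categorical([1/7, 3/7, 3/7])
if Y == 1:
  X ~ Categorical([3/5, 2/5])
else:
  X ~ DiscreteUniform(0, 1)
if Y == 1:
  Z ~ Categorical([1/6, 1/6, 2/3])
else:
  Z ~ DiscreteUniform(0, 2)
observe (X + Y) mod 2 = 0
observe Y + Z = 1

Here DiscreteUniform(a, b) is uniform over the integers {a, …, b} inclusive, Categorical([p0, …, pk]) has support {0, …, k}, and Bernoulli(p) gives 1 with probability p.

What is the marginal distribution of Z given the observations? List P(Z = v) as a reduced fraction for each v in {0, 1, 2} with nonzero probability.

Enumerate traces; 2 have nonzero weight after conditioning:
  (Y=0, X=0, Z=1) weight 1/42
  (Y=1, X=1, Z=0) weight 1/35
Group by Z:
  weight(Z=0) = 1/35
  weight(Z=1) = 1/42
Total weight = 1/35 + 1/42 = 11/210
P(Z=0 | obs) = 1/35 / 11/210 = 6/11
P(Z=1 | obs) = 1/42 / 11/210 = 5/11

P(Z=0) = 6/11, P(Z=1) = 5/11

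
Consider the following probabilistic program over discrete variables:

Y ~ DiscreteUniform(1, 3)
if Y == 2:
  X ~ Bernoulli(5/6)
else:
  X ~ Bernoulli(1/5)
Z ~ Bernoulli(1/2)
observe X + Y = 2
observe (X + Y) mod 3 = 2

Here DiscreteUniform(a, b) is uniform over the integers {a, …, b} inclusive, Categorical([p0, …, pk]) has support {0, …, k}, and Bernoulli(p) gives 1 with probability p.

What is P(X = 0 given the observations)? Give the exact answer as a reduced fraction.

Enumerate traces; 4 have nonzero weight after conditioning:
  (Y=1, X=1, Z=0) weight 1/30
  (Y=1, X=1, Z=1) weight 1/30
  (Y=2, X=0, Z=0) weight 1/36
  (Y=2, X=0, Z=1) weight 1/36
Group by X:
  weight(X=0) = 1/18
  weight(X=1) = 1/15
Total weight = 1/18 + 1/15 = 11/90
P(X=0 | obs) = 1/18 / 11/90 = 5/11
P(X=1 | obs) = 1/15 / 11/90 = 6/11

P(X = 0 | obs) = 5/11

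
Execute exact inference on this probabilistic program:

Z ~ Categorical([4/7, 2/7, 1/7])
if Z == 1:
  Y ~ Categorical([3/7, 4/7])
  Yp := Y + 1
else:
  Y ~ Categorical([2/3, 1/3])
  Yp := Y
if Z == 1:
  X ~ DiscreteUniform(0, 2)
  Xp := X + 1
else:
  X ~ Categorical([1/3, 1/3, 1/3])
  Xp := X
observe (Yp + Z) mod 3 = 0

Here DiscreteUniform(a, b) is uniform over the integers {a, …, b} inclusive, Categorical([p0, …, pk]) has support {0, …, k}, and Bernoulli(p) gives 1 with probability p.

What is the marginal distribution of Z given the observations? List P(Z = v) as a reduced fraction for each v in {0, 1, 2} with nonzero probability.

P(Z=0) = 56/87, P(Z=1) = 8/29, P(Z=2) = 7/87

Enumerate traces; 9 have nonzero weight after conditioning:
  (Z=0, Y=0, X=0) weight 8/63
  (Z=0, Y=0, X=1) weight 8/63
  (Z=0, Y=0, X=2) weight 8/63
  (Z=1, Y=1, X=0) weight 8/147
  (Z=1, Y=1, X=1) weight 8/147
  (Z=1, Y=1, X=2) weight 8/147
  (Z=2, Y=1, X=0) weight 1/63
  (Z=2, Y=1, X=1) weight 1/63
  … 1 more
Group by Z:
  weight(Z=0) = 8/21
  weight(Z=1) = 8/49
  weight(Z=2) = 1/21
Total weight = 8/21 + 8/49 + 1/21 = 29/49
P(Z=0 | obs) = 8/21 / 29/49 = 56/87
P(Z=1 | obs) = 8/49 / 29/49 = 8/29
P(Z=2 | obs) = 1/21 / 29/49 = 7/87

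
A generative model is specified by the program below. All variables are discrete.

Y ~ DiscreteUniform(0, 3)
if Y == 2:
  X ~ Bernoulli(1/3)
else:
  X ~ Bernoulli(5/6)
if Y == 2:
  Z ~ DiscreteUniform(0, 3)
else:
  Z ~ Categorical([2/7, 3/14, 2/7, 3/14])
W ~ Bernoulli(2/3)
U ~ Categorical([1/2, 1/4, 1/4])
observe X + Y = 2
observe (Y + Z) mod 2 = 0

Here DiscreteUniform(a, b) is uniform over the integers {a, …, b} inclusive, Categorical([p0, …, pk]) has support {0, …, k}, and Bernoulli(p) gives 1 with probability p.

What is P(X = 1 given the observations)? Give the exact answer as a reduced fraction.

P(X = 1 | obs) = 15/29

Enumerate traces; 24 have nonzero weight after conditioning:
  (Y=1, X=1, Z=1, W=0, U=0) weight 5/672
  (Y=1, X=1, Z=1, W=0, U=1) weight 5/1344
  (Y=1, X=1, Z=1, W=0, U=2) weight 5/1344
  (Y=1, X=1, Z=1, W=1, U=0) weight 5/336
  (Y=1, X=1, Z=1, W=1, U=1) weight 5/672
  (Y=1, X=1, Z=1, W=1, U=2) weight 5/672
  (Y=1, X=1, Z=3, W=0, U=0) weight 5/672
  (Y=1, X=1, Z=3, W=0, U=1) weight 5/1344
  (Y=2, X=0, Z=0, W=0, U=0) weight 1/144
  … 15 more
Group by X:
  weight(X=0) = 1/12
  weight(X=1) = 5/56
Total weight = 1/12 + 5/56 = 29/168
P(X=0 | obs) = 1/12 / 29/168 = 14/29
P(X=1 | obs) = 5/56 / 29/168 = 15/29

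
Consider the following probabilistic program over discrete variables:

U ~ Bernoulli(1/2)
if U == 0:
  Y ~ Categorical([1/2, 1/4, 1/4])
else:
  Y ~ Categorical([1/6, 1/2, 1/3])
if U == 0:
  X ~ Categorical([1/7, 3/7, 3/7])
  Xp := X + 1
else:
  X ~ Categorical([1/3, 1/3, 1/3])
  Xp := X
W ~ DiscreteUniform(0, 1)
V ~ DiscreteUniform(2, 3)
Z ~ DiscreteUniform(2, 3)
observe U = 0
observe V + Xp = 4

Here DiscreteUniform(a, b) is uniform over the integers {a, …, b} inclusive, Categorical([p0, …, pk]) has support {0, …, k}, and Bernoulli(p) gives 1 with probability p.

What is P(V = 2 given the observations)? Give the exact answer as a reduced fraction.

P(V = 2 | obs) = 3/4

Enumerate traces; 24 have nonzero weight after conditioning:
  (U=0, Y=0, X=0, W=0, V=3, Z=2) weight 1/224
  (U=0, Y=0, X=0, W=0, V=3, Z=3) weight 1/224
  (U=0, Y=0, X=0, W=1, V=3, Z=2) weight 1/224
  (U=0, Y=0, X=0, W=1, V=3, Z=3) weight 1/224
  (U=0, Y=0, X=1, W=0, V=2, Z=2) weight 3/224
  (U=0, Y=0, X=1, W=0, V=2, Z=3) weight 3/224
  (U=0, Y=0, X=1, W=1, V=2, Z=2) weight 3/224
  (U=0, Y=0, X=1, W=1, V=2, Z=3) weight 3/224
  … 16 more
Group by V:
  weight(V=2) = 3/28
  weight(V=3) = 1/28
Total weight = 3/28 + 1/28 = 1/7
P(V=2 | obs) = 3/28 / 1/7 = 3/4
P(V=3 | obs) = 1/28 / 1/7 = 1/4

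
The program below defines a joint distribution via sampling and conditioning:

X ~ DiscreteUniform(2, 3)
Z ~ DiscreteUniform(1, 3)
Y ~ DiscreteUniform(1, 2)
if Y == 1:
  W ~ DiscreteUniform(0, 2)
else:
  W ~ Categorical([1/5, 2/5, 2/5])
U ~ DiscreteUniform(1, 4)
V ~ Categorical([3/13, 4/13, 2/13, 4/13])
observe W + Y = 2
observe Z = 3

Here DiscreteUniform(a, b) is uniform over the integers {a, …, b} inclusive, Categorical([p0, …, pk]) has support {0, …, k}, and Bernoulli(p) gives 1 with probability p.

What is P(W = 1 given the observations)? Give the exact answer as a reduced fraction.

Enumerate traces; 64 have nonzero weight after conditioning:
  (X=2, Z=3, Y=1, W=1, U=1, V=0) weight 1/624
  (X=2, Z=3, Y=1, W=1, U=1, V=1) weight 1/468
  (X=2, Z=3, Y=1, W=1, U=1, V=2) weight 1/936
  (X=2, Z=3, Y=1, W=1, U=1, V=3) weight 1/468
  (X=2, Z=3, Y=1, W=1, U=2, V=0) weight 1/624
  (X=2, Z=3, Y=1, W=1, U=2, V=1) weight 1/468
  (X=2, Z=3, Y=1, W=1, U=2, V=2) weight 1/936
  (X=2, Z=3, Y=1, W=1, U=2, V=3) weight 1/468
  (X=2, Z=3, Y=2, W=0, U=1, V=0) weight 1/1040
  … 55 more
Group by W:
  weight(W=0) = 1/30
  weight(W=1) = 1/18
Total weight = 1/30 + 1/18 = 4/45
P(W=0 | obs) = 1/30 / 4/45 = 3/8
P(W=1 | obs) = 1/18 / 4/45 = 5/8

P(W = 1 | obs) = 5/8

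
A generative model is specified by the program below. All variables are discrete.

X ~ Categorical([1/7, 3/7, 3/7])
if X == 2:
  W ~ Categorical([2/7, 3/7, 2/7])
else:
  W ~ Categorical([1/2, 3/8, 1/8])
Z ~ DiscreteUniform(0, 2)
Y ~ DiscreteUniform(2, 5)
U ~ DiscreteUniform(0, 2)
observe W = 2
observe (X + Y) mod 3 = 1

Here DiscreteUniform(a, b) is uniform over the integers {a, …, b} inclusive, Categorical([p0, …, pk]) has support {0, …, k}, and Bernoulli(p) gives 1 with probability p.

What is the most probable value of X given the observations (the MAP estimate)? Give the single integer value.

argmax_v P(X = v | obs) = 2

Enumerate traces; 36 have nonzero weight after conditioning:
  (X=0, W=2, Z=0, Y=4, U=0) weight 1/2016
  (X=0, W=2, Z=0, Y=4, U=1) weight 1/2016
  (X=0, W=2, Z=0, Y=4, U=2) weight 1/2016
  (X=0, W=2, Z=1, Y=4, U=0) weight 1/2016
  (X=0, W=2, Z=1, Y=4, U=1) weight 1/2016
  (X=0, W=2, Z=1, Y=4, U=2) weight 1/2016
  (X=0, W=2, Z=2, Y=4, U=0) weight 1/2016
  (X=0, W=2, Z=2, Y=4, U=1) weight 1/2016
  (X=1, W=2, Z=0, Y=3, U=0) weight 1/672
  (X=2, W=2, Z=0, Y=2, U=0) weight 1/294
  … 26 more
Group by X:
  weight(X=0) = 1/224
  weight(X=1) = 3/224
  weight(X=2) = 3/49
Total weight = 1/224 + 3/224 + 3/49 = 31/392
P(X=0 | obs) = 1/224 / 31/392 = 7/124
P(X=1 | obs) = 3/224 / 31/392 = 21/124
P(X=2 | obs) = 3/49 / 31/392 = 24/31
argmax = 2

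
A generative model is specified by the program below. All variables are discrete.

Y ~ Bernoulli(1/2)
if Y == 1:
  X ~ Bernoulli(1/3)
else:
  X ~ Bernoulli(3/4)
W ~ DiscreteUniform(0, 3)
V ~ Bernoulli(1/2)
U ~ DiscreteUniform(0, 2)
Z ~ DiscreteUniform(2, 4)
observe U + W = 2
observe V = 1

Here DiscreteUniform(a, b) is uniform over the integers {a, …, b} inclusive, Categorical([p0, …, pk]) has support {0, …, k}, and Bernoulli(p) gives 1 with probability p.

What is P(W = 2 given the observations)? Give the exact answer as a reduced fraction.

Enumerate traces; 36 have nonzero weight after conditioning:
  (Y=0, X=0, W=0, V=1, U=2, Z=2) weight 1/576
  (Y=0, X=0, W=0, V=1, U=2, Z=3) weight 1/576
  (Y=0, X=0, W=0, V=1, U=2, Z=4) weight 1/576
  (Y=0, X=0, W=1, V=1, U=1, Z=2) weight 1/576
  (Y=0, X=0, W=1, V=1, U=1, Z=3) weight 1/576
  (Y=0, X=0, W=1, V=1, U=1, Z=4) weight 1/576
  (Y=0, X=0, W=2, V=1, U=0, Z=2) weight 1/576
  (Y=0, X=0, W=2, V=1, U=0, Z=3) weight 1/576
  … 28 more
Group by W:
  weight(W=0) = 1/24
  weight(W=1) = 1/24
  weight(W=2) = 1/24
Total weight = 1/24 + 1/24 + 1/24 = 1/8
P(W=0 | obs) = 1/24 / 1/8 = 1/3
P(W=1 | obs) = 1/24 / 1/8 = 1/3
P(W=2 | obs) = 1/24 / 1/8 = 1/3

P(W = 2 | obs) = 1/3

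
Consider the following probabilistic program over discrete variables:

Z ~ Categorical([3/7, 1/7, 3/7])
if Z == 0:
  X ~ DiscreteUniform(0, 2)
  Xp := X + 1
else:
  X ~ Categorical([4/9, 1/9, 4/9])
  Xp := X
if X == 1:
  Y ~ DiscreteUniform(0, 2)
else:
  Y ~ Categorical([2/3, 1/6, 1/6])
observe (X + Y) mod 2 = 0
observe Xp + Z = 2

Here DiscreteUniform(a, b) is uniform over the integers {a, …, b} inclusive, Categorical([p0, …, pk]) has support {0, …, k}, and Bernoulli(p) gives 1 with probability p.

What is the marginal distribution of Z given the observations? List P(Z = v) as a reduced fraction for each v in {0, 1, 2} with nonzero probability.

Enumerate traces; 4 have nonzero weight after conditioning:
  (Z=0, X=1, Y=1) weight 1/21
  (Z=1, X=1, Y=1) weight 1/189
  (Z=2, X=0, Y=0) weight 8/63
  (Z=2, X=0, Y=2) weight 2/63
Group by Z:
  weight(Z=0) = 1/21
  weight(Z=1) = 1/189
  weight(Z=2) = 10/63
Total weight = 1/21 + 1/189 + 10/63 = 40/189
P(Z=0 | obs) = 1/21 / 40/189 = 9/40
P(Z=1 | obs) = 1/189 / 40/189 = 1/40
P(Z=2 | obs) = 10/63 / 40/189 = 3/4

P(Z=0) = 9/40, P(Z=1) = 1/40, P(Z=2) = 3/4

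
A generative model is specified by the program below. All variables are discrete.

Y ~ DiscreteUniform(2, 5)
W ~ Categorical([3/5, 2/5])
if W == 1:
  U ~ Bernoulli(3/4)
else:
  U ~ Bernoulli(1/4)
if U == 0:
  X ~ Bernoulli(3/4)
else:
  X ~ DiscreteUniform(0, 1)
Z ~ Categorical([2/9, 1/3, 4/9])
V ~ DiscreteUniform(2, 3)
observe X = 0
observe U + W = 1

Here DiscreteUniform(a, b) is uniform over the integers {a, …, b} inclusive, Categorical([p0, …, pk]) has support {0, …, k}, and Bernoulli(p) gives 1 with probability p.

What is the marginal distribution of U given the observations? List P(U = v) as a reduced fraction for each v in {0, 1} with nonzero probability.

P(U=0) = 1/4, P(U=1) = 3/4

Enumerate traces; 48 have nonzero weight after conditioning:
  (Y=2, W=0, U=1, X=0, Z=0, V=2) weight 1/480
  (Y=2, W=0, U=1, X=0, Z=0, V=3) weight 1/480
  (Y=2, W=0, U=1, X=0, Z=1, V=2) weight 1/320
  (Y=2, W=0, U=1, X=0, Z=1, V=3) weight 1/320
  (Y=2, W=0, U=1, X=0, Z=2, V=2) weight 1/240
  (Y=2, W=0, U=1, X=0, Z=2, V=3) weight 1/240
  (Y=2, W=1, U=0, X=0, Z=0, V=2) weight 1/1440
  (Y=2, W=1, U=0, X=0, Z=0, V=3) weight 1/1440
  … 40 more
Group by U:
  weight(U=0) = 1/40
  weight(U=1) = 3/40
Total weight = 1/40 + 3/40 = 1/10
P(U=0 | obs) = 1/40 / 1/10 = 1/4
P(U=1 | obs) = 3/40 / 1/10 = 3/4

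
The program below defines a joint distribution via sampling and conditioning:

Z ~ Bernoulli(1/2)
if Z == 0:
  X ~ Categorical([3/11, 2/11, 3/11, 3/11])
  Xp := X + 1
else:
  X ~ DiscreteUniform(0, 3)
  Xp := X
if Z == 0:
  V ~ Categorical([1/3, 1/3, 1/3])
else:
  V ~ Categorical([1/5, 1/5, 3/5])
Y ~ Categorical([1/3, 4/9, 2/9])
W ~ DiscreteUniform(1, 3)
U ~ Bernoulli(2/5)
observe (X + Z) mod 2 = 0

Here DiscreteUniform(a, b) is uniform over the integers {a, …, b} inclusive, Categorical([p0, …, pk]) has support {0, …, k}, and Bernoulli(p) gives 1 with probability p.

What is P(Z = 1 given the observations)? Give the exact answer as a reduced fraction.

Enumerate traces; 216 have nonzero weight after conditioning:
  (Z=0, X=0, V=0, Y=0, W=1, U=0) weight 1/330
  (Z=0, X=0, V=0, Y=0, W=1, U=1) weight 1/495
  (Z=0, X=0, V=0, Y=0, W=2, U=0) weight 1/330
  (Z=0, X=0, V=0, Y=0, W=2, U=1) weight 1/495
  (Z=0, X=0, V=0, Y=0, W=3, U=0) weight 1/330
  (Z=0, X=0, V=0, Y=0, W=3, U=1) weight 1/495
  (Z=0, X=0, V=0, Y=1, W=1, U=0) weight 2/495
  (Z=0, X=0, V=0, Y=1, W=1, U=1) weight 4/1485
  (Z=1, X=1, V=0, Y=0, W=1, U=0) weight 1/600
  … 207 more
Group by Z:
  weight(Z=0) = 3/11
  weight(Z=1) = 1/4
Total weight = 3/11 + 1/4 = 23/44
P(Z=0 | obs) = 3/11 / 23/44 = 12/23
P(Z=1 | obs) = 1/4 / 23/44 = 11/23

P(Z = 1 | obs) = 11/23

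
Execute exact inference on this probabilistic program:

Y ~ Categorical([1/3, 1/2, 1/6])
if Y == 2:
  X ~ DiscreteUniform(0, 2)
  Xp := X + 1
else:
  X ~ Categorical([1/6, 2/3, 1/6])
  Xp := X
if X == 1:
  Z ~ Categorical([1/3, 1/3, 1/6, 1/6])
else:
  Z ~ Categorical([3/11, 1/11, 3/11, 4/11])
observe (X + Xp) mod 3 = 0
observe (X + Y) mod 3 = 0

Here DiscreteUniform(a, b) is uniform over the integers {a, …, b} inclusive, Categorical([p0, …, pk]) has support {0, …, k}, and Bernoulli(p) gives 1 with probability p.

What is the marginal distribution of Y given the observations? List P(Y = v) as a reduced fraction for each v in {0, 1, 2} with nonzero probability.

P(Y=0) = 1/2, P(Y=2) = 1/2

Enumerate traces; 8 have nonzero weight after conditioning:
  (Y=0, X=0, Z=0) weight 1/66
  (Y=0, X=0, Z=1) weight 1/198
  (Y=0, X=0, Z=2) weight 1/66
  (Y=0, X=0, Z=3) weight 2/99
  (Y=2, X=1, Z=0) weight 1/54
  (Y=2, X=1, Z=1) weight 1/54
  (Y=2, X=1, Z=2) weight 1/108
  (Y=2, X=1, Z=3) weight 1/108
Group by Y:
  weight(Y=0) = 1/18
  weight(Y=2) = 1/18
Total weight = 1/18 + 1/18 = 1/9
P(Y=0 | obs) = 1/18 / 1/9 = 1/2
P(Y=2 | obs) = 1/18 / 1/9 = 1/2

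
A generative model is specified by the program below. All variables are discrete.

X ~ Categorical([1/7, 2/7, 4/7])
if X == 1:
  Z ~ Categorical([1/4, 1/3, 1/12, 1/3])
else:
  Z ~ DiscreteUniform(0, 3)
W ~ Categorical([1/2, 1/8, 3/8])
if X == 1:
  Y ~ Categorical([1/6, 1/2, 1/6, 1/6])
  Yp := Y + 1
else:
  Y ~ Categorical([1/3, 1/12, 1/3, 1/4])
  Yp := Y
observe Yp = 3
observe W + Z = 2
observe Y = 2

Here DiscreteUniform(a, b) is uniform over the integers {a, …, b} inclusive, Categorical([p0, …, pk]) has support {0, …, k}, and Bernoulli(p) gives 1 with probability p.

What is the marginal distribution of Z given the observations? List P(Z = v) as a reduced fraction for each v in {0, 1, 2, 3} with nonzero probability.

P(Z=0) = 9/17, P(Z=1) = 4/17, P(Z=2) = 4/17

Enumerate traces; 3 have nonzero weight after conditioning:
  (X=1, Z=0, W=2, Y=2) weight 1/224
  (X=1, Z=1, W=1, Y=2) weight 1/504
  (X=1, Z=2, W=0, Y=2) weight 1/504
Group by Z:
  weight(Z=0) = 1/224
  weight(Z=1) = 1/504
  weight(Z=2) = 1/504
Total weight = 1/224 + 1/504 + 1/504 = 17/2016
P(Z=0 | obs) = 1/224 / 17/2016 = 9/17
P(Z=1 | obs) = 1/504 / 17/2016 = 4/17
P(Z=2 | obs) = 1/504 / 17/2016 = 4/17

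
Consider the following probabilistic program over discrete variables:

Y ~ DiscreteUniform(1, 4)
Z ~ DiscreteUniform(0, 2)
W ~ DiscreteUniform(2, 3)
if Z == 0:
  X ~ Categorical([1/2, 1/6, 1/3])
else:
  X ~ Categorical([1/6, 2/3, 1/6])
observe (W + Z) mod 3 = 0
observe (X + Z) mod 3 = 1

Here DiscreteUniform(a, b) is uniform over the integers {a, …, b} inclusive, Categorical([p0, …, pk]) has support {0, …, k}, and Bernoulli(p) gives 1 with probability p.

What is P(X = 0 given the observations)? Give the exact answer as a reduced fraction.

Enumerate traces; 8 have nonzero weight after conditioning:
  (Y=1, Z=0, W=3, X=1) weight 1/144
  (Y=1, Z=1, W=2, X=0) weight 1/144
  (Y=2, Z=0, W=3, X=1) weight 1/144
  (Y=2, Z=1, W=2, X=0) weight 1/144
  (Y=3, Z=0, W=3, X=1) weight 1/144
  (Y=3, Z=1, W=2, X=0) weight 1/144
  (Y=4, Z=0, W=3, X=1) weight 1/144
  (Y=4, Z=1, W=2, X=0) weight 1/144
Group by X:
  weight(X=0) = 1/36
  weight(X=1) = 1/36
Total weight = 1/36 + 1/36 = 1/18
P(X=0 | obs) = 1/36 / 1/18 = 1/2
P(X=1 | obs) = 1/36 / 1/18 = 1/2

P(X = 0 | obs) = 1/2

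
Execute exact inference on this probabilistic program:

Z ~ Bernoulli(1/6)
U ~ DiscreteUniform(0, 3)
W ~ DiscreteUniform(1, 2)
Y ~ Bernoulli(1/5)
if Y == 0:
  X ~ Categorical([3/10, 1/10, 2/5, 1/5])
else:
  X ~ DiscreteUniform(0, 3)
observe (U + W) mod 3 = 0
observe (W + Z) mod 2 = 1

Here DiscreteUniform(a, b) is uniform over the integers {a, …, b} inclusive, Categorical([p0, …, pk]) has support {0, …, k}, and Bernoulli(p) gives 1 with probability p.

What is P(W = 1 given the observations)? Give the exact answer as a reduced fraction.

Enumerate traces; 16 have nonzero weight after conditioning:
  (Z=0, U=2, W=1, Y=0, X=0) weight 1/40
  (Z=0, U=2, W=1, Y=0, X=1) weight 1/120
  (Z=0, U=2, W=1, Y=0, X=2) weight 1/30
  (Z=0, U=2, W=1, Y=0, X=3) weight 1/60
  (Z=0, U=2, W=1, Y=1, X=0) weight 1/192
  (Z=0, U=2, W=1, Y=1, X=1) weight 1/192
  (Z=0, U=2, W=1, Y=1, X=2) weight 1/192
  (Z=0, U=2, W=1, Y=1, X=3) weight 1/192
  (Z=1, U=1, W=2, Y=0, X=0) weight 1/200
  … 7 more
Group by W:
  weight(W=1) = 5/48
  weight(W=2) = 1/48
Total weight = 5/48 + 1/48 = 1/8
P(W=1 | obs) = 5/48 / 1/8 = 5/6
P(W=2 | obs) = 1/48 / 1/8 = 1/6

P(W = 1 | obs) = 5/6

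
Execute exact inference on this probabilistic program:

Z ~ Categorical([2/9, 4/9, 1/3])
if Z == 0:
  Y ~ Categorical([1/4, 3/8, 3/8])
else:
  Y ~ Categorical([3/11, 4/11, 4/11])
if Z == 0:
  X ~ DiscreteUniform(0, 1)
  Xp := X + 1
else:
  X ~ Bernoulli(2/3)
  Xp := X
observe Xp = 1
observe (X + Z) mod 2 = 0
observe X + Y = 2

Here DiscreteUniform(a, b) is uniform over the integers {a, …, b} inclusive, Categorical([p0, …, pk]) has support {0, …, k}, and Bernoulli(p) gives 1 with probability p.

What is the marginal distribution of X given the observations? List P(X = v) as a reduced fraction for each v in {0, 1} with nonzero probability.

Enumerate traces; 2 have nonzero weight after conditioning:
  (Z=0, Y=2, X=0) weight 1/24
  (Z=1, Y=1, X=1) weight 32/297
Group by X:
  weight(X=0) = 1/24
  weight(X=1) = 32/297
Total weight = 1/24 + 32/297 = 355/2376
P(X=0 | obs) = 1/24 / 355/2376 = 99/355
P(X=1 | obs) = 32/297 / 355/2376 = 256/355

P(X=0) = 99/355, P(X=1) = 256/355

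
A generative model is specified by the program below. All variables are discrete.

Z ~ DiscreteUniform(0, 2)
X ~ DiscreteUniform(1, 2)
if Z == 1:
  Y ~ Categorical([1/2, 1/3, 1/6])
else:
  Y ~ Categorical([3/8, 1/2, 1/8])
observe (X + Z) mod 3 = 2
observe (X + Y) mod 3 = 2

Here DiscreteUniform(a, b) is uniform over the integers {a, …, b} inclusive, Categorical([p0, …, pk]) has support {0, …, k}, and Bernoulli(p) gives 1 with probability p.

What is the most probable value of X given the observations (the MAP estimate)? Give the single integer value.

Enumerate traces; 2 have nonzero weight after conditioning:
  (Z=0, X=2, Y=0) weight 1/16
  (Z=1, X=1, Y=1) weight 1/18
Group by X:
  weight(X=1) = 1/18
  weight(X=2) = 1/16
Total weight = 1/18 + 1/16 = 17/144
P(X=1 | obs) = 1/18 / 17/144 = 8/17
P(X=2 | obs) = 1/16 / 17/144 = 9/17
argmax = 2

argmax_v P(X = v | obs) = 2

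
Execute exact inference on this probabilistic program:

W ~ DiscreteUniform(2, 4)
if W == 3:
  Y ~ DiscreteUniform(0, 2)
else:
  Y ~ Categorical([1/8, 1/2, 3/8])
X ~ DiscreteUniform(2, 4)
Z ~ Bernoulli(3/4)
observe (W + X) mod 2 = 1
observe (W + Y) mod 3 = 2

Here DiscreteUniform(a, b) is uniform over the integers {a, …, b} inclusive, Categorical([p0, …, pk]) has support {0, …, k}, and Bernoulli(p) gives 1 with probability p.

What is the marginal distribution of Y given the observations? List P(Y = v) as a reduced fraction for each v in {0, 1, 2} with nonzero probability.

Enumerate traces; 8 have nonzero weight after conditioning:
  (W=2, Y=0, X=3, Z=0) weight 1/288
  (W=2, Y=0, X=3, Z=1) weight 1/96
  (W=3, Y=2, X=2, Z=0) weight 1/108
  (W=3, Y=2, X=2, Z=1) weight 1/36
  (W=3, Y=2, X=4, Z=0) weight 1/108
  (W=3, Y=2, X=4, Z=1) weight 1/36
  (W=4, Y=1, X=3, Z=0) weight 1/72
  (W=4, Y=1, X=3, Z=1) weight 1/24
Group by Y:
  weight(Y=0) = 1/72
  weight(Y=1) = 1/18
  weight(Y=2) = 2/27
Total weight = 1/72 + 1/18 + 2/27 = 31/216
P(Y=0 | obs) = 1/72 / 31/216 = 3/31
P(Y=1 | obs) = 1/18 / 31/216 = 12/31
P(Y=2 | obs) = 2/27 / 31/216 = 16/31

P(Y=0) = 3/31, P(Y=1) = 12/31, P(Y=2) = 16/31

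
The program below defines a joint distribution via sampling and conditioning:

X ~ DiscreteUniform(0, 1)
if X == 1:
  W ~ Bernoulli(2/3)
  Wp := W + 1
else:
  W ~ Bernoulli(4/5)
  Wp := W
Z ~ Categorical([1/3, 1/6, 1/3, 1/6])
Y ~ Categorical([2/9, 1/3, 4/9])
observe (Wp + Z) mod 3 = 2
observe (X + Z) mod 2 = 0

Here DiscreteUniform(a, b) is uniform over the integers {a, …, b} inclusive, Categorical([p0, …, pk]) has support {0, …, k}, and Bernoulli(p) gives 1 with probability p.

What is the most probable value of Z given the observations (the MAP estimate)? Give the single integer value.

Enumerate traces; 9 have nonzero weight after conditioning:
  (X=0, W=0, Z=2, Y=0) weight 1/135
  (X=0, W=0, Z=2, Y=1) weight 1/90
  (X=0, W=0, Z=2, Y=2) weight 2/135
  (X=1, W=0, Z=1, Y=0) weight 1/162
  (X=1, W=0, Z=1, Y=1) weight 1/108
  (X=1, W=0, Z=1, Y=2) weight 1/81
  (X=1, W=1, Z=3, Y=0) weight 1/81
  (X=1, W=1, Z=3, Y=1) weight 1/54
  … 1 more
Group by Z:
  weight(Z=1) = 1/36
  weight(Z=2) = 1/30
  weight(Z=3) = 1/18
Total weight = 1/36 + 1/30 + 1/18 = 7/60
P(Z=1 | obs) = 1/36 / 7/60 = 5/21
P(Z=2 | obs) = 1/30 / 7/60 = 2/7
P(Z=3 | obs) = 1/18 / 7/60 = 10/21
argmax = 3

argmax_v P(Z = v | obs) = 3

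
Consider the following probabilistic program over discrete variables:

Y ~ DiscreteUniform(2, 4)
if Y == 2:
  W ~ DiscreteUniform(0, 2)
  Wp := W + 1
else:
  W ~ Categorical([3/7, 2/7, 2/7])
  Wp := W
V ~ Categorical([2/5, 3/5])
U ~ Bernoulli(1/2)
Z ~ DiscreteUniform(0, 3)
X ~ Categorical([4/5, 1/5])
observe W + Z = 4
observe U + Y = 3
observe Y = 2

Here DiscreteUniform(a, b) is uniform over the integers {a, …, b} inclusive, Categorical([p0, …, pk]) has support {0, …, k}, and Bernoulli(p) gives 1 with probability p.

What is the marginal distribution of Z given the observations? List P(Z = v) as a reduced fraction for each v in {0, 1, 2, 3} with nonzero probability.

Enumerate traces; 8 have nonzero weight after conditioning:
  (Y=2, W=1, V=0, U=1, Z=3, X=0) weight 1/225
  (Y=2, W=1, V=0, U=1, Z=3, X=1) weight 1/900
  (Y=2, W=1, V=1, U=1, Z=3, X=0) weight 1/150
  (Y=2, W=1, V=1, U=1, Z=3, X=1) weight 1/600
  (Y=2, W=2, V=0, U=1, Z=2, X=0) weight 1/225
  (Y=2, W=2, V=0, U=1, Z=2, X=1) weight 1/900
  (Y=2, W=2, V=1, U=1, Z=2, X=0) weight 1/150
  (Y=2, W=2, V=1, U=1, Z=2, X=1) weight 1/600
Group by Z:
  weight(Z=2) = 1/72
  weight(Z=3) = 1/72
Total weight = 1/72 + 1/72 = 1/36
P(Z=2 | obs) = 1/72 / 1/36 = 1/2
P(Z=3 | obs) = 1/72 / 1/36 = 1/2

P(Z=2) = 1/2, P(Z=3) = 1/2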